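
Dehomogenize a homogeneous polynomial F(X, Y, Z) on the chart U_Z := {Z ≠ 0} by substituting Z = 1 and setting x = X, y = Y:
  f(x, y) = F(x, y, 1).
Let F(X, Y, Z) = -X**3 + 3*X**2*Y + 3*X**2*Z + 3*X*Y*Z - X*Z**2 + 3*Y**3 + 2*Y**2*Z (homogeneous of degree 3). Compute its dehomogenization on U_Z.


f(x, y) = -x**3 + 3*x**2*y + 3*x**2 + 3*x*y - x + 3*y**3 + 2*y**2

On U_Z we set Z = 1. Each monomial c·X^i·Y^j·Z^k in F becomes c·x^i·y^j·1^k = c·x^i·y^j.
Substituting Z = 1: F(X, Y, 1) = -x**3 + 3*x**2*y + 3*x**2 + 3*x*y - x + 3*y**3 + 2*y**2.
Note: deg(f) ≤ deg(F) = 3; strict inequality happens when F is divisible by Z (lost terms).


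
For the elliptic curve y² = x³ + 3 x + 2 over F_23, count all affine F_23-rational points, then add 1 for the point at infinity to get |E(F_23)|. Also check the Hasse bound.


Affine points = {(0, 5), (0, 18), (1, 11), (1, 12), (2, 4), (2, 19), (4, 3), (4, 20), (5, 2), (5, 21), (6, 11), (6, 12), (8, 3), (8, 20), (11, 3), (11, 20), (12, 8), (12, 15), (15, 8), (15, 15), (16, 11), (16, 12), (18, 0), (19, 8), (19, 15), (20, 9), (20, 14)}; affine count = 27; |E(F_23)| = 28.

Discriminant check: Δ ∝ 4a³ + 27b² = 4·3³ + 27·2² = 4·27 + 27·4 ≡ 9 (mod 23). Nonzero ⇒ E is nonsingular.
For each x ∈ F_23, compute rhs = x³ + 3·x + 2 mod 23, then count y ∈ F_23 with y² ≡ rhs.
  x = 0: rhs = 2, matching y values: 5, 18 (2 points).
  x = 1: rhs = 6, matching y values: 11, 12 (2 points).
  x = 2: rhs = 16, matching y values: 4, 19 (2 points).
  x = 3: rhs = 15, matching y values: none (0 points).
  x = 4: rhs = 9, matching y values: 3, 20 (2 points).
  x = 5: rhs = 4, matching y values: 2, 21 (2 points).
  x = 6: rhs = 6, matching y values: 11, 12 (2 points).
  x = 7: rhs = 21, matching y values: none (0 points).
  x = 8: rhs = 9, matching y values: 3, 20 (2 points).
  x = 9: rhs = 22, matching y values: none (0 points).
  x = 10: rhs = 20, matching y values: none (0 points).
  x = 11: rhs = 9, matching y values: 3, 20 (2 points).
  x = 12: rhs = 18, matching y values: 8, 15 (2 points).
  x = 13: rhs = 7, matching y values: none (0 points).
  x = 14: rhs = 5, matching y values: none (0 points).
  x = 15: rhs = 18, matching y values: 8, 15 (2 points).
  x = 16: rhs = 6, matching y values: 11, 12 (2 points).
  x = 17: rhs = 21, matching y values: none (0 points).
  x = 18: rhs = 0, matching y values: 0 (1 points).
  x = 19: rhs = 18, matching y values: 8, 15 (2 points).
  x = 20: rhs = 12, matching y values: 9, 14 (2 points).
  x = 21: rhs = 11, matching y values: none (0 points).
  x = 22: rhs = 21, matching y values: none (0 points).
Total affine count: 27.
Full point count |E(F_23)| = 27 + 1 = 28.
Hasse bound: |28 − (23+1)| = |4| = 4 ≤ 2√23 ≈ 9.5917 ✓.


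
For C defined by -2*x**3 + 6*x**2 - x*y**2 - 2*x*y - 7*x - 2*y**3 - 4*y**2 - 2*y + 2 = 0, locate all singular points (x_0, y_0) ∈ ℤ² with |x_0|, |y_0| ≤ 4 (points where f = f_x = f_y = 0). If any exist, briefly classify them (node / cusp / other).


Singular points: {(1, -1)}; classification: cusp.

Compute partial derivatives:
  f_x = -6*x**2 + 12*x - y**2 - 2*y - 7.
  f_y = -2*x*y - 2*x - 6*y**2 - 8*y - 2.
Scan x_0 ∈ {−4, ..., 4}. For each x_0, f_y(x_0, y) is a polynomial in y; find its integer roots y ∈ {−4, ..., 4}, then test f_x and f at those candidates.
  x = -4: f_y(-4, y) = 6 - 6*y**2; vanishes at y ∈ {-1, 1}. (-4, -1): f_x = -150 ≠ 0; (-4, 1): f_x = -154 ≠ 0.
  x = -3: f_y(-3, y) = -6*y**2 - 2*y + 4; vanishes at y ∈ {-1}. (-3, -1): f_x = -96 ≠ 0.
  x = -2: f_y(-2, y) = -6*y**2 - 4*y + 2; vanishes at y ∈ {-1}. (-2, -1): f_x = -54 ≠ 0.
  x = -1: f_y(-1, y) = -6*y**2 - 6*y; vanishes at y ∈ {-1, 0}. (-1, -1): f_x = -24 ≠ 0; (-1, 0): f_x = -25 ≠ 0.
  x = 0: f_y(0, y) = -6*y**2 - 8*y - 2; vanishes at y ∈ {-1}. (0, -1): f_x = -6 ≠ 0.
  x = 1: f_y(1, y) = -6*y**2 - 10*y - 4; vanishes at y ∈ {-1}. (1, -1): f_x = 0, f = 0 — SINGULAR.
  x = 2: f_y(2, y) = -6*y**2 - 12*y - 6; vanishes at y ∈ {-1}. (2, -1): f_x = -6 ≠ 0.
  x = 3: f_y(3, y) = -6*y**2 - 14*y - 8; vanishes at y ∈ {-1}. (3, -1): f_x = -24 ≠ 0.
  x = 4: f_y(4, y) = -6*y**2 - 16*y - 10; vanishes at y ∈ {-1}. (4, -1): f_x = -54 ≠ 0.
Only singular point on the grid: (1, -1).
Classify: substitute x = 1 + u, y = -1 + v and expand: f = -2*u**3 - u*v**2 - 2*v**3 + v**2.
No constant or linear terms (consistent with a singular point). Quadratic part: v**2. Cubic part: -2*u**3 - u*v**2 - 2*v**3.
The quadratic part v**2 is a perfect square, so there is a single (double) tangent line v = 0, i.e. y = -1. Restricting the cubic part to that line (v = 0) leaves -2*u**3 ≠ 0, so f is not divisible by v and the branch is v² ≈ 2*u**3 to lowest order — this is a cusp.
Classification: cusp.


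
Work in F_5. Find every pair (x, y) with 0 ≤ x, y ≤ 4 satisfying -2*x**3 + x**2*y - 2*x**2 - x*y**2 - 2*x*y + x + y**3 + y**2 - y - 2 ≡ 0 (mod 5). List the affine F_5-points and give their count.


Affine F_5-points: {(1, 0), (2, 1), (2, 4), (3, 1)}; count = 4.

For each of the 25 pairs (x, y) ∈ F_5², evaluate f(x, y) mod 5. Record the zeros.
  x = 0: [0↦3, 1↦4, 2↦3, 3↦1, 4↦4]  zeros at y ∈ ∅
  x = 1: [0↦0, 1↦4, 2↦4, 3↦1, 4↦1]  zeros at y ∈ {0}
  x = 2: [0↦1, 1↦0, 2↦3, 3↦1, 4↦0]  zeros at y ∈ {1, 4}
  x = 3: [0↦4, 1↦0, 2↦3, 3↦4, 4↦4]  zeros at y ∈ {1}
  x = 4: [0↦2, 1↦2, 2↦2, 3↦3, 4↦1]  zeros at y ∈ ∅
Collecting zeros: affine points = {(1, 0), (2, 1), (2, 4), (3, 1)}.
Total count |C(F_5)_aff| = 4.


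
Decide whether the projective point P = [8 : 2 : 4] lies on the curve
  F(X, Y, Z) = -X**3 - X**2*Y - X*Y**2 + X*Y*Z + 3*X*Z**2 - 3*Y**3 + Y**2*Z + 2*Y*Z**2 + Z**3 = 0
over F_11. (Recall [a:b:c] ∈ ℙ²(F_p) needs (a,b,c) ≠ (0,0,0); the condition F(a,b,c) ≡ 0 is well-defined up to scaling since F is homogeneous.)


F(8,2,4) ≡ 6 (mod 11); P is NOT on the curve.

Evaluate F(8, 2, 4) term-by-term (mod 11).
  -X**3 ↦ -1·512·1·1 = -512
  -X**2*Y ↦ -1·64·2·1 = -128
  -X*Y**2 ↦ -1·8·4·1 = -32
  X*Y*Z ↦ 1·8·2·4 = 64
  3*X*Z**2 ↦ 3·8·1·16 = 384
  -3*Y**3 ↦ -3·1·8·1 = -24
  Y**2*Z ↦ 1·1·4·4 = 16
  2*Y*Z**2 ↦ 2·1·2·16 = 64
  Z**3 ↦ 1·1·1·64 = 64
Sum: F(8, 2, 4) = (-512) + (-128) + (-32) + (64) + (384) + (-24) + (16) + (64) + (64) = -104.
Reducing mod 11: -104 ≡ 6 (mod 11).
Since F(a, b, c) ≡ 6 ≠ 0 (mod 11), P does NOT lie on the curve.


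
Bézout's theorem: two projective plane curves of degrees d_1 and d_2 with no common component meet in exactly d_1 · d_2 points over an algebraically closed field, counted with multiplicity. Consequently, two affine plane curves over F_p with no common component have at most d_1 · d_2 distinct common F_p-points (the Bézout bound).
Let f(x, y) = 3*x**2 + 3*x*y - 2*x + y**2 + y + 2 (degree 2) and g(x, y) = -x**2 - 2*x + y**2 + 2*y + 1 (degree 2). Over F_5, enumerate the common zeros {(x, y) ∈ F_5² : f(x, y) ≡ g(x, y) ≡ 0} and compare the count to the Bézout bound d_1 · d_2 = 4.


Common zeros: ∅; count = 0; Bézout bound = 4.

deg(f) = 2, deg(g) = 2, so Bézout bound = 4.
Scan x ∈ F_5. For each x, list the y ∈ F_5 with f(x, y) ≡ 0 and those with g(x, y) ≡ 0 (mod 5); the common zeros in that column are the intersection.
  x = 0: f ≡ 0 at y ∈ ∅; g ≡ 0 at y ∈ {4}; common: ∅.
  x = 1: f ≡ 0 at y ∈ {2, 4}; g ≡ 0 at y ∈ ∅; common: ∅.
  x = 2: f ≡ 0 at y ∈ {0, 3}; g ≡ 0 at y ∈ ∅; common: ∅.
  x = 3: f ≡ 0 at y ∈ ∅; g ≡ 0 at y ∈ {4}; common: ∅.
  x = 4: f ≡ 0 at y ∈ {3, 4}; g ≡ 0 at y ∈ {1, 2}; common: ∅.
Collecting: common zeros = ∅, so the count is 0.
Comparison with the Bézout bound: 0 ≤ 4 = deg(f)·deg(g), as expected for curves with no common component (the affine F_5-count falls short of the bound because intersections may lie at infinity, over extension fields, or carry multiplicity).


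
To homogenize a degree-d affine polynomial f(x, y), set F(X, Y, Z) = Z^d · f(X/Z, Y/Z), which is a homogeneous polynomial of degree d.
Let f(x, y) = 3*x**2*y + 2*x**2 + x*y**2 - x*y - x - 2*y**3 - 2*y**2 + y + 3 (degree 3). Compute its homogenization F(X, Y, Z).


F(X, Y, Z) = 3*X**2*Y + 2*X**2*Z + X*Y**2 - X*Y*Z - X*Z**2 - 2*Y**3 - 2*Y**2*Z + Y*Z**2 + 3*Z**3

deg(f) = 3.
Substitute x = X/Z, y = Y/Z into f, then multiply by Z^3.
  monomial 3·x^2·y^1 ↦ 3·X^2·Y^1·Z^0.
  monomial 2·x^2·y^0 ↦ 2·X^2·Y^0·Z^1.
  monomial 1·x^1·y^2 ↦ 1·X^1·Y^2·Z^0.
  monomial -1·x^1·y^1 ↦ -1·X^1·Y^1·Z^1.
  monomial -1·x^1·y^0 ↦ -1·X^1·Y^0·Z^2.
  monomial -2·x^0·y^3 ↦ -2·X^0·Y^3·Z^0.
  monomial -2·x^0·y^2 ↦ -2·X^0·Y^2·Z^1.
  monomial 1·x^0·y^1 ↦ 1·X^0·Y^1·Z^2.
  monomial 3·x^0·y^0 ↦ 3·X^0·Y^0·Z^3.
Collecting: F(X, Y, Z) = 3*X**2*Y + 2*X**2*Z + X*Y**2 - X*Y*Z - X*Z**2 - 2*Y**3 - 2*Y**2*Z + Y*Z**2 + 3*Z**3.


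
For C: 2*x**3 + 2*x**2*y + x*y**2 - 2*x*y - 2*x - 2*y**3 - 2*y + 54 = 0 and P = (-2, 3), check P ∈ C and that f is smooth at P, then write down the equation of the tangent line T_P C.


Tangent line at P: x - 56*y + 170 = 0.

Step 1: f(-2, 3) = 0, so P lies on C.
Step 2: partial derivatives
  f_x(x, y) = 6*x**2 + 4*x*y + y**2 - 2*y - 2, f_y(x, y) = 2*x**2 + 2*x*y - 2*x - 6*y**2 - 2.
  f_x(P) = 1, f_y(P) = -56 (gradient nonzero, so P is smooth).
Step 3: tangent line at P: 1·(x − -2) + -56·(y − 3) = 0.
Expanding: x - 56*y + 170 = 0.


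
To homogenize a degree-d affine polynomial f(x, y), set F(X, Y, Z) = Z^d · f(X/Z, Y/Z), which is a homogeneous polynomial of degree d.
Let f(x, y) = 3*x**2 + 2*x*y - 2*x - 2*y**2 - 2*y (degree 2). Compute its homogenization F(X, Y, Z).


F(X, Y, Z) = 3*X**2 + 2*X*Y - 2*X*Z - 2*Y**2 - 2*Y*Z

deg(f) = 2.
Substitute x = X/Z, y = Y/Z into f, then multiply by Z^2.
  monomial 3·x^2·y^0 ↦ 3·X^2·Y^0·Z^0.
  monomial 2·x^1·y^1 ↦ 2·X^1·Y^1·Z^0.
  monomial -2·x^1·y^0 ↦ -2·X^1·Y^0·Z^1.
  monomial -2·x^0·y^2 ↦ -2·X^0·Y^2·Z^0.
  monomial -2·x^0·y^1 ↦ -2·X^0·Y^1·Z^1.
Collecting: F(X, Y, Z) = 3*X**2 + 2*X*Y - 2*X*Z - 2*Y**2 - 2*Y*Z.


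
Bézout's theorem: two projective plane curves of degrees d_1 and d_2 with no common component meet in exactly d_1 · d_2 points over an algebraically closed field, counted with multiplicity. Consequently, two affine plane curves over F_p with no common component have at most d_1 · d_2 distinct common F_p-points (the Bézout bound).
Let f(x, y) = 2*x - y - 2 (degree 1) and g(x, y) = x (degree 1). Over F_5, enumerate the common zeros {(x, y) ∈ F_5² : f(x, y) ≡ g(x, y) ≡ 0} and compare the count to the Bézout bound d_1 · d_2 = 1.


Common zeros: {(0, 3)}; count = 1; Bézout bound = 1.

deg(f) = 1, deg(g) = 1, so Bézout bound = 1.
Scan x ∈ F_5. For each x, list the y ∈ F_5 with f(x, y) ≡ 0 and those with g(x, y) ≡ 0 (mod 5); the common zeros in that column are the intersection.
  x = 0: f ≡ 0 at y ∈ {3}; g ≡ 0 at y ∈ {0, 1, 2, 3, 4}; common: {3}.
  x = 1: f ≡ 0 at y ∈ {0}; g ≡ 0 at y ∈ ∅; common: ∅.
  x = 2: f ≡ 0 at y ∈ {2}; g ≡ 0 at y ∈ ∅; common: ∅.
  x = 3: f ≡ 0 at y ∈ {4}; g ≡ 0 at y ∈ ∅; common: ∅.
  x = 4: f ≡ 0 at y ∈ {1}; g ≡ 0 at y ∈ ∅; common: ∅.
Collecting: common zeros = {(0, 3)}, so the count is 1.
Comparison with the Bézout bound: 1 ≤ 1 = deg(f)·deg(g), as expected for curves with no common component (the bound is attained).


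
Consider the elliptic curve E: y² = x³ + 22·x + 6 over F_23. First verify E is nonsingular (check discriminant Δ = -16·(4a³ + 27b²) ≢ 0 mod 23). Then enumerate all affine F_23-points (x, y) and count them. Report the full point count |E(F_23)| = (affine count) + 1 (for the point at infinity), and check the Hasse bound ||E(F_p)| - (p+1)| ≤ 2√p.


Affine points = {(0, 11), (0, 12), (1, 11), (1, 12), (2, 9), (2, 14), (6, 3), (6, 20), (8, 2), (8, 21), (9, 6), (9, 17), (15, 10), (15, 13), (17, 7), (17, 16), (18, 1), (18, 22), (21, 0), (22, 11), (22, 12)}; affine count = 21; |E(F_23)| = 22.

Discriminant check: Δ ∝ 4a³ + 27b² = 4·22³ + 27·6² = 4·10648 + 27·36 ≡ 2 (mod 23). Nonzero ⇒ E is nonsingular.
For each x ∈ F_23, compute rhs = x³ + 22·x + 6 mod 23, then count y ∈ F_23 with y² ≡ rhs.
  x = 0: rhs = 6, matching y values: 11, 12 (2 points).
  x = 1: rhs = 6, matching y values: 11, 12 (2 points).
  x = 2: rhs = 12, matching y values: 9, 14 (2 points).
  x = 3: rhs = 7, matching y values: none (0 points).
  x = 4: rhs = 20, matching y values: none (0 points).
  x = 5: rhs = 11, matching y values: none (0 points).
  x = 6: rhs = 9, matching y values: 3, 20 (2 points).
  x = 7: rhs = 20, matching y values: none (0 points).
  x = 8: rhs = 4, matching y values: 2, 21 (2 points).
  x = 9: rhs = 13, matching y values: 6, 17 (2 points).
  x = 10: rhs = 7, matching y values: none (0 points).
  x = 11: rhs = 15, matching y values: none (0 points).
  x = 12: rhs = 20, matching y values: none (0 points).
  x = 13: rhs = 5, matching y values: none (0 points).
  x = 14: rhs = 22, matching y values: none (0 points).
  x = 15: rhs = 8, matching y values: 10, 13 (2 points).
  x = 16: rhs = 15, matching y values: none (0 points).
  x = 17: rhs = 3, matching y values: 7, 16 (2 points).
  x = 18: rhs = 1, matching y values: 1, 22 (2 points).
  x = 19: rhs = 15, matching y values: none (0 points).
  x = 20: rhs = 5, matching y values: none (0 points).
  x = 21: rhs = 0, matching y values: 0 (1 points).
  x = 22: rhs = 6, matching y values: 11, 12 (2 points).
Total affine count: 21.
Full point count |E(F_23)| = 21 + 1 = 22.
Hasse bound: |22 − (23+1)| = |-2| = 2 ≤ 2√23 ≈ 9.5917 ✓.


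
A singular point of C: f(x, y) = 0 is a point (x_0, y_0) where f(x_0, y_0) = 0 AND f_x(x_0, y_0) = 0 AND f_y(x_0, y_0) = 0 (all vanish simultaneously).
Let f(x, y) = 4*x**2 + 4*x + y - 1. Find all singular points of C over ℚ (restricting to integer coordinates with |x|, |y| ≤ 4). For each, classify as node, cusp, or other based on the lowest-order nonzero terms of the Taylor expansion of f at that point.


No singular points in the scanned grid; C is smooth there.

Compute partial derivatives:
  f_x = 8*x + 4.
  f_y = 1.
f_y = 1 is a nonzero constant, so f_y never vanishes: no point (x, y) can satisfy f = f_x = f_y = 0. In particular no (x, y) ∈ {−4, ..., 4}² is singular; the curve is smooth.


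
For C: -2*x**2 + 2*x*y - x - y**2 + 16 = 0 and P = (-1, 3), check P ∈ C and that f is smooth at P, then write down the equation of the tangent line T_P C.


Tangent line at P: 9*x - 8*y + 33 = 0.

Step 1: f(-1, 3) = 0, so P lies on C.
Step 2: partial derivatives
  f_x(x, y) = -4*x + 2*y - 1, f_y(x, y) = 2*x - 2*y.
  f_x(P) = 9, f_y(P) = -8 (gradient nonzero, so P is smooth).
Step 3: tangent line at P: 9·(x − -1) + -8·(y − 3) = 0.
Expanding: 9*x - 8*y + 33 = 0.


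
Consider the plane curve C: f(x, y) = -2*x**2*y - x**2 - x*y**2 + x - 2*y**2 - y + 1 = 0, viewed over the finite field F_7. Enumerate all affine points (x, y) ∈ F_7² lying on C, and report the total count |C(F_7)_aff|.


Affine F_7-points: {(0, 4), (0, 6), (1, 3), (2, 1), (2, 2), (3, 2), (3, 4), (5, 1)}; count = 8.

For each of the 49 pairs (x, y) ∈ F_7², evaluate f(x, y) mod 7. Record the zeros.
  x = 0: [0↦1, 1↦5, 2↦5, 3↦1, 4↦0, 5↦2, 6↦0]  zeros at y ∈ {4, 6}
  x = 1: [0↦1, 1↦2, 2↦4, 3↦0, 4↦4, 5↦2, 6↦1]  zeros at y ∈ {3}
  x = 2: [0↦6, 1↦0, 2↦0, 3↦6, 4↦4, 5↦1, 6↦4]  zeros at y ∈ {1, 2}
  x = 3: [0↦2, 1↦6, 2↦0, 3↦5, 4↦0, 5↦6, 6↦2]  zeros at y ∈ {2, 4}
  x = 4: [0↦3, 1↦6, 2↦4, 3↦4, 4↦6, 5↦3, 6↦2]  zeros at y ∈ ∅
  x = 5: [0↦2, 1↦0, 2↦5, 3↦3, 4↦1, 5↦6, 6↦4]  zeros at y ∈ {1}
  x = 6: [0↦6, 1↦2, 2↦3, 3↦2, 4↦6, 5↦1, 6↦1]  zeros at y ∈ ∅
Collecting zeros: affine points = {(0, 4), (0, 6), (1, 3), (2, 1), (2, 2), (3, 2), (3, 4), (5, 1)}.
Total count |C(F_7)_aff| = 8.


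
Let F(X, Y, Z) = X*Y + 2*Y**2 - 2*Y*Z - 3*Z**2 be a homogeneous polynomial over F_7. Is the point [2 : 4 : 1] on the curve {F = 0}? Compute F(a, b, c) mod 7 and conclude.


F(2,4,1) ≡ 1 (mod 7); P is NOT on the curve.

Evaluate F(2, 4, 1) term-by-term (mod 7).
  X*Y ↦ 1·2·4·1 = 8
  2*Y**2 ↦ 2·1·16·1 = 32
  -2*Y*Z ↦ -2·1·4·1 = -8
  -3*Z**2 ↦ -3·1·1·1 = -3
Sum: F(2, 4, 1) = (8) + (32) + (-8) + (-3) = 29.
Reducing mod 7: 29 ≡ 1 (mod 7).
Since F(a, b, c) ≡ 1 ≠ 0 (mod 7), P does NOT lie on the curve.


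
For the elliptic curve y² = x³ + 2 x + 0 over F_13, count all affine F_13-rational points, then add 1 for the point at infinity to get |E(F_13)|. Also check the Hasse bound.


Affine points = {(0, 0), (1, 4), (1, 9), (2, 5), (2, 8), (11, 1), (11, 12), (12, 6), (12, 7)}; affine count = 9; |E(F_13)| = 10.

Discriminant check: Δ ∝ 4a³ + 27b² = 4·2³ + 27·0² = 4·8 + 27·0 ≡ 6 (mod 13). Nonzero ⇒ E is nonsingular.
For each x ∈ F_13, compute rhs = x³ + 2·x + 0 mod 13, then count y ∈ F_13 with y² ≡ rhs.
  x = 0: rhs = 0, matching y values: 0 (1 points).
  x = 1: rhs = 3, matching y values: 4, 9 (2 points).
  x = 2: rhs = 12, matching y values: 5, 8 (2 points).
  x = 3: rhs = 7, matching y values: none (0 points).
  x = 4: rhs = 7, matching y values: none (0 points).
  x = 5: rhs = 5, matching y values: none (0 points).
  x = 6: rhs = 7, matching y values: none (0 points).
  x = 7: rhs = 6, matching y values: none (0 points).
  x = 8: rhs = 8, matching y values: none (0 points).
  x = 9: rhs = 6, matching y values: none (0 points).
  x = 10: rhs = 6, matching y values: none (0 points).
  x = 11: rhs = 1, matching y values: 1, 12 (2 points).
  x = 12: rhs = 10, matching y values: 6, 7 (2 points).
Total affine count: 9.
Full point count |E(F_13)| = 9 + 1 = 10.
Hasse bound: |10 − (13+1)| = |-4| = 4 ≤ 2√13 ≈ 7.2111 ✓.


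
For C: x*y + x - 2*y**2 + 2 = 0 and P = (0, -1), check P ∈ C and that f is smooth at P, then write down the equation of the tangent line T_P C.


Tangent line at P: 4*y + 4 = 0.

Step 1: f(0, -1) = 0, so P lies on C.
Step 2: partial derivatives
  f_x(x, y) = y + 1, f_y(x, y) = x - 4*y.
  f_x(P) = 0, f_y(P) = 4 (gradient nonzero, so P is smooth).
Step 3: tangent line at P: 0·(x − 0) + 4·(y − -1) = 0.
Expanding: 4*y + 4 = 0.


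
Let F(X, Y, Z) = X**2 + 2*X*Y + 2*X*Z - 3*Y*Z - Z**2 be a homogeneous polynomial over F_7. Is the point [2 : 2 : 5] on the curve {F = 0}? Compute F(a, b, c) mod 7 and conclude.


F(2,2,5) ≡ 5 (mod 7); P is NOT on the curve.

Evaluate F(2, 2, 5) term-by-term (mod 7).
  X**2 ↦ 1·4·1·1 = 4
  2*X*Y ↦ 2·2·2·1 = 8
  2*X*Z ↦ 2·2·1·5 = 20
  -3*Y*Z ↦ -3·1·2·5 = -30
  -Z**2 ↦ -1·1·1·25 = -25
Sum: F(2, 2, 5) = (4) + (8) + (20) + (-30) + (-25) = -23.
Reducing mod 7: -23 ≡ 5 (mod 7).
Since F(a, b, c) ≡ 5 ≠ 0 (mod 7), P does NOT lie on the curve.


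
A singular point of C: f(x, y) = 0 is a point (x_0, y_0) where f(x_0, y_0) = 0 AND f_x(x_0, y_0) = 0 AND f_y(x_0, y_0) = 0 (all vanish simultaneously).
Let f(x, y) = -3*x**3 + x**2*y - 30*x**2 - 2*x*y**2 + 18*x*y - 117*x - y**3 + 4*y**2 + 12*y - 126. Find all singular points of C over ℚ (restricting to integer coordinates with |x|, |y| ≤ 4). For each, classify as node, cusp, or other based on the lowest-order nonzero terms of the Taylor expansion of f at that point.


Singular points: {(-3, 3)}; classification: cusp.

Compute partial derivatives:
  f_x = -9*x**2 + 2*x*y - 60*x - 2*y**2 + 18*y - 117.
  f_y = x**2 - 4*x*y + 18*x - 3*y**2 + 8*y + 12.
Scan x_0 ∈ {−4, ..., 4}. For each x_0, f_y(x_0, y) is a polynomial in y; find its integer roots y ∈ {−4, ..., 4}, then test f_x and f at those candidates.
  x = -4: f_y(-4, y) = -3*y**2 + 24*y - 44; no integer root y with |y| ≤ 4.
  x = -3: f_y(-3, y) = -3*y**2 + 20*y - 33; vanishes at y ∈ {3}. (-3, 3): f_x = 0, f = 0 — SINGULAR.
  x = -2: f_y(-2, y) = -3*y**2 + 16*y - 20; vanishes at y ∈ {2}. (-2, 2): f_x = -13 ≠ 0.
  x = -1: f_y(-1, y) = -3*y**2 + 12*y - 5; no integer root y with |y| ≤ 4.
  x = 0: f_y(0, y) = -3*y**2 + 8*y + 12; no integer root y with |y| ≤ 4.
  x = 1: f_y(1, y) = -3*y**2 + 4*y + 31; no integer root y with |y| ≤ 4.
  x = 2: f_y(2, y) = 52 - 3*y**2; no integer root y with |y| ≤ 4.
  x = 3: f_y(3, y) = -3*y**2 - 4*y + 75; no integer root y with |y| ≤ 4.
  x = 4: f_y(4, y) = -3*y**2 - 8*y + 100; no integer root y with |y| ≤ 4.
Only singular point on the grid: (-3, 3).
Classify: substitute x = -3 + u, y = 3 + v and expand: f = -3*u**3 + u**2*v - 2*u*v**2 - v**3 + v**2.
No constant or linear terms (consistent with a singular point). Quadratic part: v**2. Cubic part: -3*u**3 + u**2*v - 2*u*v**2 - v**3.
The quadratic part v**2 is a perfect square, so there is a single (double) tangent line v = 0, i.e. y = 3. Restricting the cubic part to that line (v = 0) leaves -3*u**3 ≠ 0, so f is not divisible by v and the branch is v² ≈ 3*u**3 to lowest order — this is a cusp.
Classification: cusp.


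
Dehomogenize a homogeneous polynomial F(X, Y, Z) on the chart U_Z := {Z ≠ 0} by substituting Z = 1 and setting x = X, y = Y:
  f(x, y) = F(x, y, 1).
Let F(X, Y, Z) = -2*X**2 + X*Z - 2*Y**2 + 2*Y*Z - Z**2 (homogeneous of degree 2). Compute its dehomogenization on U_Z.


f(x, y) = -2*x**2 + x - 2*y**2 + 2*y - 1

On U_Z we set Z = 1. Each monomial c·X^i·Y^j·Z^k in F becomes c·x^i·y^j·1^k = c·x^i·y^j.
Substituting Z = 1: F(X, Y, 1) = -2*x**2 + x - 2*y**2 + 2*y - 1.
Note: deg(f) ≤ deg(F) = 2; strict inequality happens when F is divisible by Z (lost terms).


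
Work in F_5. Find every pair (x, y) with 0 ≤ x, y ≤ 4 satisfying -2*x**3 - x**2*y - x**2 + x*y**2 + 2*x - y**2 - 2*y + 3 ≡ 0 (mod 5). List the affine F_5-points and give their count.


Affine F_5-points: {(0, 1), (0, 2), (1, 4), (4, 3)}; count = 4.

For each of the 25 pairs (x, y) ∈ F_5², evaluate f(x, y) mod 5. Record the zeros.
  x = 0: [0↦3, 1↦0, 2↦0, 3↦3, 4↦4]  zeros at y ∈ {1, 2}
  x = 1: [0↦2, 1↦4, 2↦1, 3↦3, 4↦0]  zeros at y ∈ {4}
  x = 2: [0↦2, 1↦2, 2↦4, 3↦3, 4↦4]  zeros at y ∈ ∅
  x = 3: [0↦1, 1↦2, 2↦2, 3↦1, 4↦4]  zeros at y ∈ ∅
  x = 4: [0↦2, 1↦2, 2↦3, 3↦0, 4↦3]  zeros at y ∈ {3}
Collecting zeros: affine points = {(0, 1), (0, 2), (1, 4), (4, 3)}.
Total count |C(F_5)_aff| = 4.


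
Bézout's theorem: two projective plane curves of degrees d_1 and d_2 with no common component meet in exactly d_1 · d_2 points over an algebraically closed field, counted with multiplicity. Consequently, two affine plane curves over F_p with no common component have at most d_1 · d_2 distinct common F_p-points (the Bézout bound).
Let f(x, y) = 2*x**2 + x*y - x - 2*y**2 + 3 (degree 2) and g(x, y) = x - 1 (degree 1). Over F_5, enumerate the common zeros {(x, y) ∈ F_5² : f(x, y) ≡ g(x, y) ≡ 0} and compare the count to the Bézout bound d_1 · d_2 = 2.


Common zeros: ∅; count = 0; Bézout bound = 2.

deg(f) = 2, deg(g) = 1, so Bézout bound = 2.
Scan x ∈ F_5. For each x, list the y ∈ F_5 with f(x, y) ≡ 0 and those with g(x, y) ≡ 0 (mod 5); the common zeros in that column are the intersection.
  x = 0: f ≡ 0 at y ∈ {2, 3}; g ≡ 0 at y ∈ ∅; common: ∅.
  x = 1: f ≡ 0 at y ∈ ∅; g ≡ 0 at y ∈ {0, 1, 2, 3, 4}; common: ∅.
  x = 2: f ≡ 0 at y ∈ {2, 4}; g ≡ 0 at y ∈ ∅; common: ∅.
  x = 3: f ≡ 0 at y ∈ ∅; g ≡ 0 at y ∈ ∅; common: ∅.
  x = 4: f ≡ 0 at y ∈ {3, 4}; g ≡ 0 at y ∈ ∅; common: ∅.
Collecting: common zeros = ∅, so the count is 0.
Comparison with the Bézout bound: 0 ≤ 2 = deg(f)·deg(g), as expected for curves with no common component (the affine F_5-count falls short of the bound because intersections may lie at infinity, over extension fields, or carry multiplicity).


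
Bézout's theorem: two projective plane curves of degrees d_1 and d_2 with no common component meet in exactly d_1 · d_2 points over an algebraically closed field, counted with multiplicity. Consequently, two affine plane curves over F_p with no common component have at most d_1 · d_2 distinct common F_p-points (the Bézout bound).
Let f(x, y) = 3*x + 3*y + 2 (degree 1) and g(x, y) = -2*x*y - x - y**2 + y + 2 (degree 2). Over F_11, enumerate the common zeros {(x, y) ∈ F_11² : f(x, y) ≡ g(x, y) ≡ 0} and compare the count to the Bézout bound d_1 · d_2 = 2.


Common zeros: {(5, 9), (8, 6)}; count = 2; Bézout bound = 2.

deg(f) = 1, deg(g) = 2, so Bézout bound = 2.
Scan x ∈ F_11. For each x, list the y ∈ F_11 with f(x, y) ≡ 0 and those with g(x, y) ≡ 0 (mod 11); the common zeros in that column are the intersection.
  x = 0: f ≡ 0 at y ∈ {3}; g ≡ 0 at y ∈ {2, 10}; common: ∅.
  x = 1: f ≡ 0 at y ∈ {2}; g ≡ 0 at y ∈ {3, 7}; common: ∅.
  x = 2: f ≡ 0 at y ∈ {1}; g ≡ 0 at y ∈ {0, 8}; common: ∅.
  x = 3: f ≡ 0 at y ∈ {0}; g ≡ 0 at y ∈ ∅; common: ∅.
  x = 4: f ≡ 0 at y ∈ {10}; g ≡ 0 at y ∈ ∅; common: ∅.
  x = 5: f ≡ 0 at y ∈ {9}; g ≡ 0 at y ∈ {4, 9}; common: {9}.
  x = 6: f ≡ 0 at y ∈ {8}; g ≡ 0 at y ∈ ∅; common: ∅.
  x = 7: f ≡ 0 at y ∈ {7}; g ≡ 0 at y ∈ ∅; common: ∅.
  x = 8: f ≡ 0 at y ∈ {6}; g ≡ 0 at y ∈ {1, 6}; common: {6}.
  x = 9: f ≡ 0 at y ∈ {5}; g ≡ 0 at y ∈ ∅; common: ∅.
  x = 10: f ≡ 0 at y ∈ {4}; g ≡ 0 at y ∈ ∅; common: ∅.
Collecting: common zeros = {(5, 9), (8, 6)}, so the count is 2.
Comparison with the Bézout bound: 2 ≤ 2 = deg(f)·deg(g), as expected for curves with no common component (the bound is attained).


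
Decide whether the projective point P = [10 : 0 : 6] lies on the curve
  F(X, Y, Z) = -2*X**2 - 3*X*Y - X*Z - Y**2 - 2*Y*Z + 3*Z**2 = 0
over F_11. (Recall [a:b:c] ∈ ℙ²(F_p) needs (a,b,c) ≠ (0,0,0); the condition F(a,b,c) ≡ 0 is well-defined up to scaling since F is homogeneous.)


F(10,0,6) ≡ 2 (mod 11); P is NOT on the curve.

Evaluate F(10, 0, 6) term-by-term (mod 11).
  -2*X**2 ↦ -2·100·1·1 = -200
  -3*X*Y ↦ -3·10·0·1 = 0
  -X*Z ↦ -1·10·1·6 = -60
  -Y**2 ↦ -1·1·0·1 = 0
  -2*Y*Z ↦ -2·1·0·6 = 0
  3*Z**2 ↦ 3·1·1·36 = 108
Sum: F(10, 0, 6) = (-200) + (0) + (-60) + (0) + (0) + (108) = -152.
Reducing mod 11: -152 ≡ 2 (mod 11).
Since F(a, b, c) ≡ 2 ≠ 0 (mod 11), P does NOT lie on the curve.


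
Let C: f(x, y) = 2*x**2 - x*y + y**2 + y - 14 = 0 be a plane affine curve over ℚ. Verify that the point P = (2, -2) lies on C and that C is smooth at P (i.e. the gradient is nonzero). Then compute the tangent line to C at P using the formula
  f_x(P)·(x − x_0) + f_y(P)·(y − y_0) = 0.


Tangent line at P: 10*x - 5*y - 30 = 0.

Step 1: f(2, -2) = 0, so P lies on C.
Step 2: partial derivatives
  f_x(x, y) = 4*x - y, f_y(x, y) = -x + 2*y + 1.
  f_x(P) = 10, f_y(P) = -5 (gradient nonzero, so P is smooth).
Step 3: tangent line at P: 10·(x − 2) + -5·(y − -2) = 0.
Expanding: 10*x - 5*y - 30 = 0.


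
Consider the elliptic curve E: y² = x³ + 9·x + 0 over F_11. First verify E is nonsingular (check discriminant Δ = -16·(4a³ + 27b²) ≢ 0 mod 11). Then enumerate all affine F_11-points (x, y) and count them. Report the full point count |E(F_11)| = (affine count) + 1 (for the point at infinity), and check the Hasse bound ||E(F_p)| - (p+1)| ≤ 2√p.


Affine points = {(0, 0), (2, 2), (2, 9), (4, 1), (4, 10), (5, 4), (5, 7), (8, 1), (8, 10), (10, 1), (10, 10)}; affine count = 11; |E(F_11)| = 12.

Discriminant check: Δ ∝ 4a³ + 27b² = 4·9³ + 27·0² = 4·729 + 27·0 ≡ 1 (mod 11). Nonzero ⇒ E is nonsingular.
For each x ∈ F_11, compute rhs = x³ + 9·x + 0 mod 11, then count y ∈ F_11 with y² ≡ rhs.
  x = 0: rhs = 0, matching y values: 0 (1 points).
  x = 1: rhs = 10, matching y values: none (0 points).
  x = 2: rhs = 4, matching y values: 2, 9 (2 points).
  x = 3: rhs = 10, matching y values: none (0 points).
  x = 4: rhs = 1, matching y values: 1, 10 (2 points).
  x = 5: rhs = 5, matching y values: 4, 7 (2 points).
  x = 6: rhs = 6, matching y values: none (0 points).
  x = 7: rhs = 10, matching y values: none (0 points).
  x = 8: rhs = 1, matching y values: 1, 10 (2 points).
  x = 9: rhs = 7, matching y values: none (0 points).
  x = 10: rhs = 1, matching y values: 1, 10 (2 points).
Total affine count: 11.
Full point count |E(F_11)| = 11 + 1 = 12.
Hasse bound: |12 − (11+1)| = |0| = 0 ≤ 2√11 ≈ 6.6332 ✓.


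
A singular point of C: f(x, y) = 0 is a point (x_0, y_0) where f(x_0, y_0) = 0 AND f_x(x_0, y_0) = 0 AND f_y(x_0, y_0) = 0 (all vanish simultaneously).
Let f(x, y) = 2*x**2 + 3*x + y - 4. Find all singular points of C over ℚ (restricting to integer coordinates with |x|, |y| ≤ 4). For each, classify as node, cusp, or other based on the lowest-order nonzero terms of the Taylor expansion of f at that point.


No singular points in the scanned grid; C is smooth there.

Compute partial derivatives:
  f_x = 4*x + 3.
  f_y = 1.
f_y = 1 is a nonzero constant, so f_y never vanishes: no point (x, y) can satisfy f = f_x = f_y = 0. In particular no (x, y) ∈ {−4, ..., 4}² is singular; the curve is smooth.


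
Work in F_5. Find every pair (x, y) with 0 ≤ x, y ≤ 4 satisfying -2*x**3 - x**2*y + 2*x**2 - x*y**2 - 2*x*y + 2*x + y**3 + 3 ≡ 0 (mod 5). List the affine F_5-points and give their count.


Affine F_5-points: {(0, 3), (1, 0), (2, 1), (4, 0)}; count = 4.

For each of the 25 pairs (x, y) ∈ F_5², evaluate f(x, y) mod 5. Record the zeros.
  x = 0: [0↦3, 1↦4, 2↦1, 3↦0, 4↦2]  zeros at y ∈ {3}
  x = 1: [0↦0, 1↦2, 2↦3, 3↦4, 4↦1]  zeros at y ∈ {0}
  x = 2: [0↦4, 1↦0, 2↦3, 3↦4, 4↦4]  zeros at y ∈ {1}
  x = 3: [0↦3, 1↦1, 2↦4, 3↦3, 4↦4]  zeros at y ∈ ∅
  x = 4: [0↦0, 1↦3, 2↦4, 3↦4, 4↦4]  zeros at y ∈ {0}
Collecting zeros: affine points = {(0, 3), (1, 0), (2, 1), (4, 0)}.
Total count |C(F_5)_aff| = 4.


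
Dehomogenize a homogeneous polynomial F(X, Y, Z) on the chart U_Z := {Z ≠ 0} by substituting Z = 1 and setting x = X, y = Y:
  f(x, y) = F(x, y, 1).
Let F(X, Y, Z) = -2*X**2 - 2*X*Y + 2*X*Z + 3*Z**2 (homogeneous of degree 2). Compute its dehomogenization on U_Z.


f(x, y) = -2*x**2 - 2*x*y + 2*x + 3

On U_Z we set Z = 1. Each monomial c·X^i·Y^j·Z^k in F becomes c·x^i·y^j·1^k = c·x^i·y^j.
Substituting Z = 1: F(X, Y, 1) = -2*x**2 - 2*x*y + 2*x + 3.
Note: deg(f) ≤ deg(F) = 2; strict inequality happens when F is divisible by Z (lost terms).


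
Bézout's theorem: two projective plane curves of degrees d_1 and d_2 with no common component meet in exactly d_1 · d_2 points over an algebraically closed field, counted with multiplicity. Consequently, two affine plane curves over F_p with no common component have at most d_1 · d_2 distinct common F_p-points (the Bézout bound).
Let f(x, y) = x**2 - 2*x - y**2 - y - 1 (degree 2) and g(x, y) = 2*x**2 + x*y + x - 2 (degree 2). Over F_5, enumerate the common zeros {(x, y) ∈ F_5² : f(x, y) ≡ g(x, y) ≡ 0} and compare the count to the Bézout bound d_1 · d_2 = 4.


Common zeros: ∅; count = 0; Bézout bound = 4.

deg(f) = 2, deg(g) = 2, so Bézout bound = 4.
Scan x ∈ F_5. For each x, list the y ∈ F_5 with f(x, y) ≡ 0 and those with g(x, y) ≡ 0 (mod 5); the common zeros in that column are the intersection.
  x = 0: f ≡ 0 at y ∈ ∅; g ≡ 0 at y ∈ ∅; common: ∅.
  x = 1: f ≡ 0 at y ∈ ∅; g ≡ 0 at y ∈ {4}; common: ∅.
  x = 2: f ≡ 0 at y ∈ ∅; g ≡ 0 at y ∈ {1}; common: ∅.
  x = 3: f ≡ 0 at y ∈ {1, 3}; g ≡ 0 at y ∈ {2}; common: ∅.
  x = 4: f ≡ 0 at y ∈ {1, 3}; g ≡ 0 at y ∈ {4}; common: ∅.
Collecting: common zeros = ∅, so the count is 0.
Comparison with the Bézout bound: 0 ≤ 4 = deg(f)·deg(g), as expected for curves with no common component (the affine F_5-count falls short of the bound because intersections may lie at infinity, over extension fields, or carry multiplicity).


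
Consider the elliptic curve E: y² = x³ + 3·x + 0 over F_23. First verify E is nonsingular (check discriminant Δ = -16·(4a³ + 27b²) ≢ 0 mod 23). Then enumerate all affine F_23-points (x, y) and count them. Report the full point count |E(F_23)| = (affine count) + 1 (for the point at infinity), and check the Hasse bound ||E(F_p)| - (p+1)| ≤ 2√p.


Affine points = {(0, 0), (1, 2), (1, 21), (3, 6), (3, 17), (5, 5), (5, 18), (6, 2), (6, 21), (10, 8), (10, 15), (12, 4), (12, 19), (14, 7), (14, 16), (15, 4), (15, 19), (16, 2), (16, 21), (19, 4), (19, 19), (21, 3), (21, 20)}; affine count = 23; |E(F_23)| = 24.

Discriminant check: Δ ∝ 4a³ + 27b² = 4·3³ + 27·0² = 4·27 + 27·0 ≡ 16 (mod 23). Nonzero ⇒ E is nonsingular.
For each x ∈ F_23, compute rhs = x³ + 3·x + 0 mod 23, then count y ∈ F_23 with y² ≡ rhs.
  x = 0: rhs = 0, matching y values: 0 (1 points).
  x = 1: rhs = 4, matching y values: 2, 21 (2 points).
  x = 2: rhs = 14, matching y values: none (0 points).
  x = 3: rhs = 13, matching y values: 6, 17 (2 points).
  x = 4: rhs = 7, matching y values: none (0 points).
  x = 5: rhs = 2, matching y values: 5, 18 (2 points).
  x = 6: rhs = 4, matching y values: 2, 21 (2 points).
  x = 7: rhs = 19, matching y values: none (0 points).
  x = 8: rhs = 7, matching y values: none (0 points).
  x = 9: rhs = 20, matching y values: none (0 points).
  x = 10: rhs = 18, matching y values: 8, 15 (2 points).
  x = 11: rhs = 7, matching y values: none (0 points).
  x = 12: rhs = 16, matching y values: 4, 19 (2 points).
  x = 13: rhs = 5, matching y values: none (0 points).
  x = 14: rhs = 3, matching y values: 7, 16 (2 points).
  x = 15: rhs = 16, matching y values: 4, 19 (2 points).
  x = 16: rhs = 4, matching y values: 2, 21 (2 points).
  x = 17: rhs = 19, matching y values: none (0 points).
  x = 18: rhs = 21, matching y values: none (0 points).
  x = 19: rhs = 16, matching y values: 4, 19 (2 points).
  x = 20: rhs = 10, matching y values: none (0 points).
  x = 21: rhs = 9, matching y values: 3, 20 (2 points).
  x = 22: rhs = 19, matching y values: none (0 points).
Total affine count: 23.
Full point count |E(F_23)| = 23 + 1 = 24.
Hasse bound: |24 − (23+1)| = |0| = 0 ≤ 2√23 ≈ 9.5917 ✓.


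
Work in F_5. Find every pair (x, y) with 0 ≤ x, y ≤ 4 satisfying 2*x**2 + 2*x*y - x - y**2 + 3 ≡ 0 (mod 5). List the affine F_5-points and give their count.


Affine F_5-points: {(1, 1)}; count = 1.

For each of the 25 pairs (x, y) ∈ F_5², evaluate f(x, y) mod 5. Record the zeros.
  x = 0: [0↦3, 1↦2, 2↦4, 3↦4, 4↦2]  zeros at y ∈ ∅
  x = 1: [0↦4, 1↦0, 2↦4, 3↦1, 4↦1]  zeros at y ∈ {1}
  x = 2: [0↦4, 1↦2, 2↦3, 3↦2, 4↦4]  zeros at y ∈ ∅
  x = 3: [0↦3, 1↦3, 2↦1, 3↦2, 4↦1]  zeros at y ∈ ∅
  x = 4: [0↦1, 1↦3, 2↦3, 3↦1, 4↦2]  zeros at y ∈ ∅
Collecting zeros: affine points = {(1, 1)}.
Total count |C(F_5)_aff| = 1.


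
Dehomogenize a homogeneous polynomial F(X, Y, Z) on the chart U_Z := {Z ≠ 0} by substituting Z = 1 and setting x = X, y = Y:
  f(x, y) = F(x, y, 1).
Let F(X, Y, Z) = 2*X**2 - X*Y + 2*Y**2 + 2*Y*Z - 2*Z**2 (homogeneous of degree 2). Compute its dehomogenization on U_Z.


f(x, y) = 2*x**2 - x*y + 2*y**2 + 2*y - 2

On U_Z we set Z = 1. Each monomial c·X^i·Y^j·Z^k in F becomes c·x^i·y^j·1^k = c·x^i·y^j.
Substituting Z = 1: F(X, Y, 1) = 2*x**2 - x*y + 2*y**2 + 2*y - 2.
Note: deg(f) ≤ deg(F) = 2; strict inequality happens when F is divisible by Z (lost terms).


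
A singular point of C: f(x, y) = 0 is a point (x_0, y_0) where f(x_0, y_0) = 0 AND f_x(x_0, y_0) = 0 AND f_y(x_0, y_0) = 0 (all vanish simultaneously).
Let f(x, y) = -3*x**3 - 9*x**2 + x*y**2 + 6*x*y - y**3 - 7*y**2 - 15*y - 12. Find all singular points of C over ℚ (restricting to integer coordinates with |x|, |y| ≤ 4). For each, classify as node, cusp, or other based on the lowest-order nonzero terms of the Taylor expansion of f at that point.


Singular points: {(-1, -3)}; classification: cusp.

Compute partial derivatives:
  f_x = -9*x**2 - 18*x + y**2 + 6*y.
  f_y = 2*x*y + 6*x - 3*y**2 - 14*y - 15.
Scan x_0 ∈ {−4, ..., 4}. For each x_0, f_y(x_0, y) is a polynomial in y; find its integer roots y ∈ {−4, ..., 4}, then test f_x and f at those candidates.
  x = -4: f_y(-4, y) = -3*y**2 - 22*y - 39; vanishes at y ∈ {-3}. (-4, -3): f_x = -81 ≠ 0.
  x = -3: f_y(-3, y) = -3*y**2 - 20*y - 33; vanishes at y ∈ {-3}. (-3, -3): f_x = -36 ≠ 0.
  x = -2: f_y(-2, y) = -3*y**2 - 18*y - 27; vanishes at y ∈ {-3}. (-2, -3): f_x = -9 ≠ 0.
  x = -1: f_y(-1, y) = -3*y**2 - 16*y - 21; vanishes at y ∈ {-3}. (-1, -3): f_x = 0, f = 0 — SINGULAR.
  x = 0: f_y(0, y) = -3*y**2 - 14*y - 15; vanishes at y ∈ {-3}. (0, -3): f_x = -9 ≠ 0.
  x = 1: f_y(1, y) = -3*y**2 - 12*y - 9; vanishes at y ∈ {-3, -1}. (1, -3): f_x = -36 ≠ 0; (1, -1): f_x = -32 ≠ 0.
  x = 2: f_y(2, y) = -3*y**2 - 10*y - 3; vanishes at y ∈ {-3}. (2, -3): f_x = -81 ≠ 0.
  x = 3: f_y(3, y) = -3*y**2 - 8*y + 3; vanishes at y ∈ {-3}. (3, -3): f_x = -144 ≠ 0.
  x = 4: f_y(4, y) = -3*y**2 - 6*y + 9; vanishes at y ∈ {-3, 1}. (4, -3): f_x = -225 ≠ 0; (4, 1): f_x = -209 ≠ 0.
Only singular point on the grid: (-1, -3).
Classify: substitute x = -1 + u, y = -3 + v and expand: f = -3*u**3 + u*v**2 - v**3 + v**2.
No constant or linear terms (consistent with a singular point). Quadratic part: v**2. Cubic part: -3*u**3 + u*v**2 - v**3.
The quadratic part v**2 is a perfect square, so there is a single (double) tangent line v = 0, i.e. y = -3. Restricting the cubic part to that line (v = 0) leaves -3*u**3 ≠ 0, so f is not divisible by v and the branch is v² ≈ 3*u**3 to lowest order — this is a cusp.
Classification: cusp.


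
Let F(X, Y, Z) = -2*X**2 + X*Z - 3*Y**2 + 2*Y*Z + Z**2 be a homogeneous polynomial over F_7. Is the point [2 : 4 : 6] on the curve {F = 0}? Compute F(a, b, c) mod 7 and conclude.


F(2,4,6) ≡ 5 (mod 7); P is NOT on the curve.

Evaluate F(2, 4, 6) term-by-term (mod 7).
  -2*X**2 ↦ -2·4·1·1 = -8
  X*Z ↦ 1·2·1·6 = 12
  -3*Y**2 ↦ -3·1·16·1 = -48
  2*Y*Z ↦ 2·1·4·6 = 48
  Z**2 ↦ 1·1·1·36 = 36
Sum: F(2, 4, 6) = (-8) + (12) + (-48) + (48) + (36) = 40.
Reducing mod 7: 40 ≡ 5 (mod 7).
Since F(a, b, c) ≡ 5 ≠ 0 (mod 7), P does NOT lie on the curve.


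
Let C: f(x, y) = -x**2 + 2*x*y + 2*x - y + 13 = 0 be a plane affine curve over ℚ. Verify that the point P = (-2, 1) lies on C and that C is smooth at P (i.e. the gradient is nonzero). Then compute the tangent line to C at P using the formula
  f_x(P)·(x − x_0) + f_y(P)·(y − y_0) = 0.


Tangent line at P: 8*x - 5*y + 21 = 0.

Step 1: f(-2, 1) = 0, so P lies on C.
Step 2: partial derivatives
  f_x(x, y) = -2*x + 2*y + 2, f_y(x, y) = 2*x - 1.
  f_x(P) = 8, f_y(P) = -5 (gradient nonzero, so P is smooth).
Step 3: tangent line at P: 8·(x − -2) + -5·(y − 1) = 0.
Expanding: 8*x - 5*y + 21 = 0.


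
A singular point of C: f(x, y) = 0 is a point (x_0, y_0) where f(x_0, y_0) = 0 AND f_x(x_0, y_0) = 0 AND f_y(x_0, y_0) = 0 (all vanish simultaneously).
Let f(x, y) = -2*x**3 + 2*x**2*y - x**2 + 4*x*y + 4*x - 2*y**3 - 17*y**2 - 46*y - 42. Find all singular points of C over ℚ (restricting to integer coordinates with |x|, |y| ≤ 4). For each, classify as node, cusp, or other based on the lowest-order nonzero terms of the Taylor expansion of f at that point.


Singular points: {(-1, -3)}; classification: node.

Compute partial derivatives:
  f_x = -6*x**2 + 4*x*y - 2*x + 4*y + 4.
  f_y = 2*x**2 + 4*x - 6*y**2 - 34*y - 46.
Scan x_0 ∈ {−4, ..., 4}. For each x_0, f_y(x_0, y) is a polynomial in y; find its integer roots y ∈ {−4, ..., 4}, then test f_x and f at those candidates.
  x = -4: f_y(-4, y) = -6*y**2 - 34*y - 30; no integer root y with |y| ≤ 4.
  x = -3: f_y(-3, y) = -6*y**2 - 34*y - 40; vanishes at y ∈ {-4}. (-3, -4): f_x = -12 ≠ 0.
  x = -2: f_y(-2, y) = -6*y**2 - 34*y - 46; no integer root y with |y| ≤ 4.
  x = -1: f_y(-1, y) = -6*y**2 - 34*y - 48; vanishes at y ∈ {-3}. (-1, -3): f_x = 0, f = 0 — SINGULAR.
  x = 0: f_y(0, y) = -6*y**2 - 34*y - 46; no integer root y with |y| ≤ 4.
  x = 1: f_y(1, y) = -6*y**2 - 34*y - 40; vanishes at y ∈ {-4}. (1, -4): f_x = -36 ≠ 0.
  x = 2: f_y(2, y) = -6*y**2 - 34*y - 30; no integer root y with |y| ≤ 4.
  x = 3: f_y(3, y) = -6*y**2 - 34*y - 16; no integer root y with |y| ≤ 4.
  x = 4: f_y(4, y) = -6*y**2 - 34*y + 2; no integer root y with |y| ≤ 4.
Only singular point on the grid: (-1, -3).
Classify: substitute x = -1 + u, y = -3 + v and expand: f = -2*u**3 + 2*u**2*v - u**2 - 2*v**3 + v**2.
No constant or linear terms (consistent with a singular point). Quadratic part: -u**2 + v**2. Cubic part: -2*u**3 + 2*u**2*v - 2*v**3.
The quadratic part v**2 - u**2 = (v − u)(v + u) splits into two distinct linear factors, so there are two distinct tangent lines y − -3 = ±(x − -1) — this is a node (ordinary double point).
Classification: node.
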